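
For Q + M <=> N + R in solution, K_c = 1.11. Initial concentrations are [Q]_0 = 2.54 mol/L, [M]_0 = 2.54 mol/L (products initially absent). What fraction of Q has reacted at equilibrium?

Let X = conversion of Q; extent ξ = 2.54·X mol/L.
Concentrations: [Q] = 2.54 − 2.54X; [M] = 2.54 − 2.54X; [N] = 2.54X; [R] = 2.54X.
K_c = [N] [R] / ([Q] [M]).
Solving K_c = 1.11 for X ∈ (0,1): X = 0.513.

X = 0.513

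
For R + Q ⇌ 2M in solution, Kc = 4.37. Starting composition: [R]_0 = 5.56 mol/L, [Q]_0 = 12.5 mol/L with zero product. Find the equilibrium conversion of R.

Let X = conversion of R; extent ξ = 5.56·X mol/L.
Concentrations: [R] = 5.56 − 5.56X; [Q] = 12.5 − 5.56X; [M] = 11.1X.
Kc = [M]^2 / ([R] [Q]).
Equating to 4.37: the physical root is X = 0.705.

X = 0.705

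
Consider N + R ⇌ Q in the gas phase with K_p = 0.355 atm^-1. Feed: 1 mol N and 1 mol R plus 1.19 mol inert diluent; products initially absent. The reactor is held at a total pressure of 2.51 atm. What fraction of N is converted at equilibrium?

X = 0.193

Let X = conversion of N (basis 1 mol N); extent of reaction ξ = X.
Moles: n_N = 1 − X; n_R = 1 − X; n_Q = X; n_I = 1.19 (inert).
n_T = Σnᵢ = 3.19 − X.
With p_i = (n_i/n_T)P, K_p = p_Q / (p_N p_R).
Setting this equal to 0.355 atm^-1 and taking the physical root (0 < X < 1) gives X = 0.193.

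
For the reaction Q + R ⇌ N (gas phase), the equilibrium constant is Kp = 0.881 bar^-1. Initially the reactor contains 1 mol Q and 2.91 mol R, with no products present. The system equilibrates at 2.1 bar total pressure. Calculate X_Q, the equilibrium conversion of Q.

Let X = conversion of Q (basis 1 mol Q); extent of reaction ξ = X.
Moles: n_Q = 1 − X; n_R = 2.91 − X; n_N = X.
Total moles n_T = 3.91 − X.
y_i = n_i/n_T, p_i = y_i·P. Kp = p_N / (p_Q p_R).
Equating to 0.881 bar^-1 and solving on 0 < X < 1: X = 0.565.

X = 0.565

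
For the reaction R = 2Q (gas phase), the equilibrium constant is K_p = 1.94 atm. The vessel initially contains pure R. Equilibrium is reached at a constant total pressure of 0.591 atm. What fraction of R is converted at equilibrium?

X = 0.671

Let X = conversion of R (basis 1 mol R); extent of reaction ξ = X.
Moles: n_R = 1 − X; n_Q = 2X.
Total moles n_T = 1 + X.
Mole fractions y_i = n_i/n_T; K_p = p_Q^2 / (p_R) with p_i = y_i·P.
This yields a degree-2 equation in X; solving on (0,1), X = 0.671.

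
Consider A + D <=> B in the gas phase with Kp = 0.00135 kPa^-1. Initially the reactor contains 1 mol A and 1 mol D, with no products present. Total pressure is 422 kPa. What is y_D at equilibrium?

y_D = 0.444

Let X = conversion of A (basis 1 mol A); extent of reaction ξ = X.
Moles: n_A = 1 − X; n_D = 1 − X; n_B = X.
n_T = Σnᵢ = 2 − X.
Mole fractions y_i = n_i/n_T; Kp = p_B / (p_A p_D) with p_i = y_i·P.
Setting this equal to 0.00135 kPa^-1 and taking the physical root (0 < X < 1) gives X = 0.202.
Then n_D = 0.798, n_T = 1.8, so y_D = 0.444.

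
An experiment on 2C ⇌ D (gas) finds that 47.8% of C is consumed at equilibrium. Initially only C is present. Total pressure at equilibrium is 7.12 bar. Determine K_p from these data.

K_p = 0.0937 bar^-1

Let X = conversion of C (basis 1 mol C); extent of reaction ξ = 0.5X.
Species balance: n_C = 1 − X; n_D = 0.5X.
Total moles n_T = 1 − 0.5X.
At X = 0.478: n_C = 0.522, n_D = 0.239, n_T = 0.761.
p_i = (n_i/n_T)·P. K_p = p_D / (p_C^2) = 0.0937 bar^-1.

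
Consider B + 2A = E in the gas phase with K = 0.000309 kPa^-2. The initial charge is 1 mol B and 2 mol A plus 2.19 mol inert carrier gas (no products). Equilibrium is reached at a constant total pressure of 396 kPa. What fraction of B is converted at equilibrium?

X = 0.631

Basis: 1 mol B initially; let X = conversion of B. Extent ξ = X.
Species balance: n_B = 1 − X; n_A = 2 − 2X; n_E = X; n_I = 2.19 (inert).
Summing: n_T = 5.19 − 2X.
Mole fractions y_i = n_i/n_T; K = p_E / (p_B p_A^2) with p_i = y_i·P.
Setting this equal to 0.000309 kPa^-2 and taking the physical root (0 < X < 1) gives X = 0.631.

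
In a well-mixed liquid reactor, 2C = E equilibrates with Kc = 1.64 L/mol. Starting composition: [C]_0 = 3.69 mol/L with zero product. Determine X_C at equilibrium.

X = 0.751

Let X = conversion of C; extent ξ = 3.69X/2 mol/L.
Concentrations: [C] = 3.69 − 3.69X; [E] = 1.84X.
Kc = [E] / ([C]^2).
Equating to 1.64 L/mol: the physical root is X = 0.751.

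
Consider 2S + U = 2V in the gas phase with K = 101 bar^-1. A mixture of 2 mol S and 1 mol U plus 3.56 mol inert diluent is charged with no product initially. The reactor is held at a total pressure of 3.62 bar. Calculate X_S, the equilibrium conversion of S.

X = 0.786

Basis: 2 mol S initially; let X = conversion of S. Extent ξ = X.
Species balance: n_S = 2 − 2X; n_U = 1 − X; n_V = 2X; n_I = 3.56 (inert).
Total moles n_T = 6.56 − X.
With p_i = (n_i/n_T)P, K = p_V^2 / (p_S^2 p_U).
Setting this equal to 101 bar^-1 and taking the physical root (0 < X < 1) gives X = 0.786.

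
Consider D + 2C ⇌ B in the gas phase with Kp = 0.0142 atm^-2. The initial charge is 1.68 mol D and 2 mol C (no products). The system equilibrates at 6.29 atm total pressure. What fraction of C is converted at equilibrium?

Let X = conversion of C (basis 2 mol C); extent of reaction ξ = X.
Mole table: n_D = 1.68 − X; n_C = 2 − 2X; n_B = X.
Summing: n_T = 3.68 − 2X.
y_i = n_i/n_T, p_i = y_i·P. Kp = p_B / (p_D p_C^2).
Setting this equal to 0.0142 atm^-2 and taking the physical root (0 < X < 1) gives X = 0.198.

X = 0.198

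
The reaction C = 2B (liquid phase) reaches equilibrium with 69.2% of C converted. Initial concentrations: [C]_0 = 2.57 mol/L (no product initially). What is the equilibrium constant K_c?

Let X = conversion of C.
Concentrations: [C] = 2.57 − 2.57X; [B] = 5.14X.
At X = 0.692: [C] = 0.792, [B] = 3.56.
K_c = [B]^2 / ([C]) = 16 mol/L.

K_c = 16 mol/L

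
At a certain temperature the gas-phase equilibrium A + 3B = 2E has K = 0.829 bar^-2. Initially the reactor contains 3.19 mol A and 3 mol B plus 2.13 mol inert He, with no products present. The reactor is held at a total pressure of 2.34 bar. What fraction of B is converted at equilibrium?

Let X = conversion of B (basis 3 mol B); extent of reaction ξ = X.
Mole table: n_A = 3.19 − X; n_B = 3 − 3X; n_E = 2X; n_I = 2.13 (inert).
Summing: n_T = 8.32 − 2X.
With p_i = (n_i/n_T)P, K = p_E^2 / (p_A p_B^3).
Equating to 0.829 bar^-2 and solving on 0 < X < 1: X = 0.473.

X = 0.473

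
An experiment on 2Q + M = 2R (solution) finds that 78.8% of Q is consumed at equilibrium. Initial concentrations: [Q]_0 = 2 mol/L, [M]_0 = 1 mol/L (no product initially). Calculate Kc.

Let X = conversion of Q.
Concentrations: [Q] = 2 − 2X; [M] = 1 − 1X; [R] = 2X.
At X = 0.788: [Q] = 0.424, [M] = 0.212, [R] = 1.58.
Kc = [R]^2 / ([Q]^2 [M]) = 65.2 L/mol.

Kc = 65.2 L/mol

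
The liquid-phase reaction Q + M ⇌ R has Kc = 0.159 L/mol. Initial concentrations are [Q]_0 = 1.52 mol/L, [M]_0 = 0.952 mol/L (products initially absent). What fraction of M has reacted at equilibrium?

X = 0.177

Let X = conversion of M; extent ξ = 0.952·X mol/L.
Concentrations: [Q] = 1.52 − 0.952X; [M] = 0.952 − 0.952X; [R] = 0.952X.
Kc = [R] / ([Q] [M]).
Solving Kc = 0.159 for X ∈ (0,1): X = 0.177.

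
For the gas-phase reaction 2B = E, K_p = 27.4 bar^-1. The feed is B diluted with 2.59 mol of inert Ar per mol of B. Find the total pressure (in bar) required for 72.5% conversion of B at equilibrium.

P = 0.565 bar

Take 1 mol B as basis and let X be its fractional conversion, so ξ = 0.5X.
Moles: n_B = 1 − X; n_E = 0.5X; n_I = 2.59 (inert).
Summing: n_T = 3.59 − 0.5X.
K_p = p_E / (p_B^2) with p_i = (n_i/n_T)·P.
At X = 0.725: the mole-fraction product g(X) = Π y_i^ν_i = 15.47. Since K_p = g(X)·P^{-1}, P = (g/K_p)^(1/1) = (15.47/27.4)^(1/1) = 0.565 bar.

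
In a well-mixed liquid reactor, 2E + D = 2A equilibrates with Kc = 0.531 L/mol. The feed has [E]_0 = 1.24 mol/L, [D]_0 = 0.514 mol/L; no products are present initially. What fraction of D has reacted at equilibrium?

X = 0.356

Let X = conversion of D; extent ξ = 0.514·X mol/L.
Concentrations: [E] = 1.24 − 1.03X; [D] = 0.514 − 0.514X; [A] = 1.03X.
Kc = [A]^2 / ([E]^2 [D]).
Solving Kc = 0.531 for X ∈ (0,1): X = 0.356.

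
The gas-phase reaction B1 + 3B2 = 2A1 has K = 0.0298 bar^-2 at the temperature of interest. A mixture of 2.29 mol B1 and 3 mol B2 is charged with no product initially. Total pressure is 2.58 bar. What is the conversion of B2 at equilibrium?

Basis: 3 mol B2 initially; let X = conversion of B2. Extent ξ = X.
Species balance: n_B1 = 2.29 − X; n_B2 = 3 − 3X; n_A1 = 2X.
Total moles n_T = 5.29 − 2X.
y_i = n_i/n_T, p_i = y_i·P. K = p_A1^2 / (p_B1 p_B2^3).
Setting this equal to 0.0298 bar^-2 and taking the physical root (0 < X < 1) gives X = 0.232.

X = 0.232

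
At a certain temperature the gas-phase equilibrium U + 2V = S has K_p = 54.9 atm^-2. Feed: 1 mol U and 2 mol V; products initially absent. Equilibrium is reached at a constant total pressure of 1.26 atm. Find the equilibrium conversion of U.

X = 0.839

Basis: 1 mol U initially; let X = conversion of U. Extent ξ = X.
Mole table: n_U = 1 − X; n_V = 2 − 2X; n_S = X.
Summing: n_T = 3 − 2X.
Mole fractions y_i = n_i/n_T; K_p = p_S / (p_U p_V^2) with p_i = y_i·P.
Setting this equal to 54.9 atm^-2 and taking the physical root (0 < X < 1) gives X = 0.839.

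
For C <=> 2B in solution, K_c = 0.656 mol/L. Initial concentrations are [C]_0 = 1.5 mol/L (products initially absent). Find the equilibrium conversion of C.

X = 0.280

Let X = conversion of C; extent ξ = 1.5·X mol/L.
Concentrations: [C] = 1.5 − 1.5X; [B] = 3X.
K_c = [B]^2 / ([C]).
This equals 0.656 at X = 0.280 (the root in 0 < X < 1).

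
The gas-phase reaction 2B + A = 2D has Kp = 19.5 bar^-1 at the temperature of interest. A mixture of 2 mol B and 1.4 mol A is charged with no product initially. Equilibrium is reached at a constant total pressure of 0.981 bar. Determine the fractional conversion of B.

X = 0.691

Basis: 2 mol B initially; let X = conversion of B. Extent ξ = X.
Mole table: n_B = 2 − 2X; n_A = 1.4 − X; n_D = 2X.
Total moles n_T = 3.4 − X.
y_i = n_i/n_T, p_i = y_i·P. Kp = p_D^2 / (p_B^2 p_A).
Setting this equal to 19.5 bar^-1 and taking the physical root (0 < X < 1) gives X = 0.691.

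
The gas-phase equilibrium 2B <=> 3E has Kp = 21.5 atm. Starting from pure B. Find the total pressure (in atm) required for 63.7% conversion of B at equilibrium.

P = 4.28 atm

Take 1 mol B as basis and let X be its fractional conversion, so ξ = 0.5X.
At extent ξ: n_B = 1 − X; n_E = 1.5X.
n_T = Σnᵢ = 1 + 0.5X.
Kp = p_E^3 / (p_B^2) with p_i = (n_i/n_T)·P.
At X = 0.637: the mole-fraction product g(X) = Π y_i^ν_i = 5.021. Since Kp = g(X)·P^{1}, P = (Kp/g)^(1/1) = (21.5/5.021)^(1/1) = 4.28 atm.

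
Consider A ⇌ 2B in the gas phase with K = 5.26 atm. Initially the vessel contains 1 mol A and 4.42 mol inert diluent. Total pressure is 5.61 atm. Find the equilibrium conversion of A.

X = 0.678

Take 1 mol A as basis and let X be its fractional conversion, so ξ = X.
Mole table: n_A = 1 − X; n_B = 2X; n_I = 4.42 (inert).
n_T = Σnᵢ = 5.42 + X.
Mole fractions y_i = n_i/n_T; K = p_B^2 / (p_A) with p_i = y_i·P.
Equating to 5.26 atm and solving on 0 < X < 1: X = 0.678.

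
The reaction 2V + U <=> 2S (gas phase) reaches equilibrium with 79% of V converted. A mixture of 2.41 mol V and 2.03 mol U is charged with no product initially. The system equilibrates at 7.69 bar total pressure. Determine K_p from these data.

K_p = 5.95 bar^-1

Take 2.41 mol V as basis and let X be its fractional conversion, so ξ = 1.21X.
At extent ξ: n_V = 2.41 − 2.41X; n_U = 2.03 − 1.21X; n_S = 2.41X.
n_T = Σnᵢ = 4.44 − 1.21X.
At X = 0.79: n_V = 0.506, n_U = 1.08, n_S = 1.9, n_T = 3.49.
p_i = (n_i/n_T)·P. K_p = p_S^2 / (p_V^2 p_U) = 5.95 bar^-1.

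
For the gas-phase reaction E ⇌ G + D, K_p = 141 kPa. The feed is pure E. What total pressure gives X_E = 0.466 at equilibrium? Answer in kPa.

Basis: 1 mol E initially; let X = conversion of E. Extent ξ = X.
Mole table: n_E = 1 − X; n_G = X; n_D = X.
Total moles n_T = 1 + X.
K_p = p_G p_D / (p_E) with p_i = (n_i/n_T)·P.
At X = 0.466: the mole-fraction product g(X) = Π y_i^ν_i = 0.2774. Since K_p = g(X)·P^{1}, P = (K_p/g)^(1/1) = (141/0.2774)^(1/1) = 508 kPa.

P = 508 kPa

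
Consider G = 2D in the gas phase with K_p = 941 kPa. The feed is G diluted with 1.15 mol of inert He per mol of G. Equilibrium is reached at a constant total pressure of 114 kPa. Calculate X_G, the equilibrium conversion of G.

Take 1 mol G as basis and let X be its fractional conversion, so ξ = X.
Mole table: n_G = 1 − X; n_D = 2X; n_I = 1.15 (inert).
Total moles n_T = 2.15 + X.
y_i = n_i/n_T, p_i = y_i·P. K_p = p_D^2 / (p_G).
Setting this equal to 941 kPa and taking the physical root (0 < X < 1) gives X = 0.877.

X = 0.877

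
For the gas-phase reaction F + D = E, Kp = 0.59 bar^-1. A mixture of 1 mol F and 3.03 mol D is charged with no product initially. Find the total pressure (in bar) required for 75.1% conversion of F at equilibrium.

P = 7.36 bar

Basis: 1 mol F initially; let X = conversion of F. Extent ξ = X.
Moles: n_F = 1 − X; n_D = 3.03 − X; n_E = X.
n_T = Σnᵢ = 4.03 − X.
Kp = p_E / (p_F p_D) with p_i = (n_i/n_T)·P.
At X = 0.751: the mole-fraction product g(X) = Π y_i^ν_i = 4.339. Since Kp = g(X)·P^{-1}, P = (g/Kp)^(1/1) = (4.339/0.59)^(1/1) = 7.36 bar.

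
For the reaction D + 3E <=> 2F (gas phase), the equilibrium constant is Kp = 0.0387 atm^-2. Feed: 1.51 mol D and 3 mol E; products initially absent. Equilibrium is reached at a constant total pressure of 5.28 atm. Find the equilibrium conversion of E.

X = 0.377

Let X = conversion of E (basis 3 mol E); extent of reaction ξ = X.
At extent ξ: n_D = 1.51 − X; n_E = 3 − 3X; n_F = 2X.
Total moles n_T = 4.51 − 2X.
y_i = n_i/n_T, p_i = y_i·P. Kp = p_F^2 / (p_D p_E^3).
Setting this equal to 0.0387 atm^-2 and taking the physical root (0 < X < 1) gives X = 0.377.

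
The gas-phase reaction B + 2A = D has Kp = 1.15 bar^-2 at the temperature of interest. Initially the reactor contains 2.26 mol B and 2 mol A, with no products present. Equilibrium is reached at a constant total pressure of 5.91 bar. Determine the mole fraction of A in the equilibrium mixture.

Let X = conversion of A (basis 2 mol A); extent of reaction ξ = X.
Species balance: n_B = 2.26 − X; n_A = 2 − 2X; n_D = X.
n_T = Σnᵢ = 4.26 − 2X.
With p_i = (n_i/n_T)P, Kp = p_D / (p_B p_A^2).
Equating to 1.15 bar^-2 and solving on 0 < X < 1: X = 0.843.
Then n_A = 0.313, n_T = 2.57, so y_A = 0.122.

y_A = 0.122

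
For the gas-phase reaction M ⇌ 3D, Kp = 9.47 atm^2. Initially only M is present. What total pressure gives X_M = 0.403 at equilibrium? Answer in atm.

Basis: 1 mol M initially; let X = conversion of M. Extent ξ = X.
Mole table: n_M = 1 − X; n_D = 3X.
Total moles n_T = 1 + 2X.
Kp = p_D^3 / (p_M) with p_i = (n_i/n_T)·P.
At X = 0.403: the mole-fraction product g(X) = Π y_i^ν_i = 0.9075. Since Kp = g(X)·P^{2}, P = (Kp/g)^(1/2) = (9.47/0.9075)^(1/2) = 3.23 atm.

P = 3.23 atm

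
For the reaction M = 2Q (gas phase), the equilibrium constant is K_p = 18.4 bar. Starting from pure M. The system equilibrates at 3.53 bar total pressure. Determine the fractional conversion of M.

X = 0.752

Let X = conversion of M (basis 1 mol M); extent of reaction ξ = X.
Mole table: n_M = 1 − X; n_Q = 2X.
Total moles n_T = 1 + X.
y_i = n_i/n_T, p_i = y_i·P. K_p = p_Q^2 / (p_M).
This yields a degree-2 equation in X; solving on (0,1), X = 0.752.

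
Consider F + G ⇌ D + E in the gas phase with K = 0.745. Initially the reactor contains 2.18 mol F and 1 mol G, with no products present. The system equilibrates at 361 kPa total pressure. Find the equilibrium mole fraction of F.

y_F = 0.484

Let X = conversion of G (basis 1 mol G); extent of reaction ξ = X.
Species balance: n_F = 2.18 − X; n_G = 1 − X; n_D = X; n_E = X.
Since Δν = 0, n_T = 3.18 throughout.
Mole fractions y_i = n_i/n_T; K = p_D p_E / (p_F p_G) with p_i = y_i·P.
Setting this equal to 0.745 and taking the physical root (0 < X < 1) gives X = 0.641.
Then n_F = 1.54, n_T = 3.18, so y_F = 0.484.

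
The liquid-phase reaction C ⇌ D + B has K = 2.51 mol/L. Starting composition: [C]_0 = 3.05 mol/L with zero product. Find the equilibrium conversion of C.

X = 0.585

Let X = conversion of C; extent ξ = 3.05·X mol/L.
Concentrations: [C] = 3.05 − 3.05X; [D] = 3.05X; [B] = 3.05X.
K = [D] [B] / ([C]).
Setting equal to 2.51 and solving for X on (0,1) gives X = 0.585.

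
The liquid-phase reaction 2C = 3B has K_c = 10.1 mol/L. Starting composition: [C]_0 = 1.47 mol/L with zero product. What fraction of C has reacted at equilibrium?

X = 0.641

Let X = conversion of C; extent ξ = 1.47X/2 mol/L.
Concentrations: [C] = 1.47 − 1.47X; [B] = 2.21X.
K_c = [B]^3 / ([C]^2).
Equating to 10.1 mol/L: the physical root is X = 0.641.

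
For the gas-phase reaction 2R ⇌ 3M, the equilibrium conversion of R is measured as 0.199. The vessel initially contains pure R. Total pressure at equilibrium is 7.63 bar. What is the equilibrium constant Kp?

Take 1 mol R as basis and let X be its fractional conversion, so ξ = 0.5X.
Mole table: n_R = 1 − X; n_M = 1.5X.
n_T = Σnᵢ = 1 + 0.5X.
At X = 0.199: n_R = 0.801, n_M = 0.298, n_T = 1.1.
p_i = (n_i/n_T)·P. Kp = p_M^3 / (p_R^2) = 0.288 bar.

Kp = 0.288 bar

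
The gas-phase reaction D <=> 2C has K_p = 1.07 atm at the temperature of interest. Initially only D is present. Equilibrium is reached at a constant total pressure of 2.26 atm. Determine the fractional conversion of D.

X = 0.325

Let X = conversion of D (basis 1 mol D); extent of reaction ξ = X.
Moles: n_D = 1 − X; n_C = 2X.
Summing: n_T = 1 + X.
y_i = n_i/n_T, p_i = y_i·P. K_p = p_C^2 / (p_D).
This yields a degree-2 equation in X; solving on (0,1), X = 0.325.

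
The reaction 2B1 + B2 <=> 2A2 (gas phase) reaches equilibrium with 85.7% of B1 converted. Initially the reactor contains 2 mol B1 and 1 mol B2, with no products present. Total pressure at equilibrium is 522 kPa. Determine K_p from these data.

K_p = 1.03 kPa^-1

Take 2 mol B1 as basis and let X be its fractional conversion, so ξ = X.
At extent ξ: n_B1 = 2 − 2X; n_B2 = 1 − X; n_A2 = 2X.
Total moles n_T = 3 − X.
At X = 0.857: n_B1 = 0.286, n_B2 = 0.143, n_A2 = 1.71, n_T = 2.14.
p_i = (n_i/n_T)·P. K_p = p_A2^2 / (p_B1^2 p_B2) = 1.03 kPa^-1.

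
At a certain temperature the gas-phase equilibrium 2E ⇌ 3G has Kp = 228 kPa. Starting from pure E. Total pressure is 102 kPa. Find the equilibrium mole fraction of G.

y_G = 0.650

Let X = conversion of E (basis 1 mol E); extent of reaction ξ = 0.5X.
Moles: n_E = 1 − X; n_G = 1.5X.
Summing: n_T = 1 + 0.5X.
Mole fractions y_i = n_i/n_T; Kp = p_G^3 / (p_E^2) with p_i = y_i·P.
This yields a degree-3 equation in X; solving on (0,1), X = 0.553.
Then n_G = 0.829, n_T = 1.28, so y_G = 0.650.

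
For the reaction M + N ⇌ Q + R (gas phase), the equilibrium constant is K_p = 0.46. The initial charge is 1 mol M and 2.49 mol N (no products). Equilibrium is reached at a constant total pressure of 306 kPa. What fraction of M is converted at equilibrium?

X = 0.595

Basis: 1 mol M initially; let X = conversion of M. Extent ξ = X.
Species balance: n_M = 1 − X; n_N = 2.49 − X; n_Q = X; n_R = X.
Total moles n_T = 3.49 (Δν = 0, constant).
Mole fractions y_i = n_i/n_T; K_p = p_Q p_R / (p_M p_N) with p_i = y_i·P.
This yields a degree-2 equation in X; solving on (0,1), X = 0.595.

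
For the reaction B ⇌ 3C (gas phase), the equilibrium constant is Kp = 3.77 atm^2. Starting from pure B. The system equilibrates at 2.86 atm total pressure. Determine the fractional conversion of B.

X = 0.314

Basis: 1 mol B initially; let X = conversion of B. Extent ξ = X.
Moles: n_B = 1 − X; n_C = 3X.
Summing: n_T = 1 + 2X.
Mole fractions y_i = n_i/n_T; Kp = p_C^3 / (p_B) with p_i = y_i·P.
This yields a degree-3 equation in X; solving on (0,1), X = 0.314.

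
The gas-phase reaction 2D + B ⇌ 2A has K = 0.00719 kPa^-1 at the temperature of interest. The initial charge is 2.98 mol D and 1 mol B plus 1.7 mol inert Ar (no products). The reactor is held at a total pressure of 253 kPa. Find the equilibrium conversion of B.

Basis: 1 mol B initially; let X = conversion of B. Extent ξ = X.
Species balance: n_D = 2.98 − 2X; n_B = 1 − X; n_A = 2X; n_I = 1.7 (inert).
n_T = Σnᵢ = 5.68 − X.
With p_i = (n_i/n_T)P, K = p_A^2 / (p_D^2 p_B).
Setting this equal to 0.00719 kPa^-1 and taking the physical root (0 < X < 1) gives X = 0.453.

X = 0.453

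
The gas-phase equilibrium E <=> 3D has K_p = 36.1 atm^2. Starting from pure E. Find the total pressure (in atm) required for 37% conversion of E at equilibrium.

Take 1 mol E as basis and let X be its fractional conversion, so ξ = X.
Moles: n_E = 1 − X; n_D = 3X.
Total moles n_T = 1 + 2X.
K_p = p_D^3 / (p_E) with p_i = (n_i/n_T)·P.
At X = 0.37: the mole-fraction product g(X) = Π y_i^ν_i = 0.717. Since K_p = g(X)·P^{2}, P = (K_p/g)^(1/2) = (36.1/0.717)^(1/2) = 7.1 atm.

P = 7.1 atm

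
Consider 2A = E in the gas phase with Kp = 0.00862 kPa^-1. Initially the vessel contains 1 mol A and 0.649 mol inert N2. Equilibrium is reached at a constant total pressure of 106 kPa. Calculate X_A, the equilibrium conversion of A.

Take 1 mol A as basis and let X be its fractional conversion, so ξ = 0.5X.
Moles: n_A = 1 − X; n_E = 0.5X; n_I = 0.649 (inert).
Summing: n_T = 1.65 − 0.5X.
Mole fractions y_i = n_i/n_T; Kp = p_E / (p_A^2) with p_i = y_i·P.
This yields a degree-2 equation in X; solving on (0,1), X = 0.423.

X = 0.423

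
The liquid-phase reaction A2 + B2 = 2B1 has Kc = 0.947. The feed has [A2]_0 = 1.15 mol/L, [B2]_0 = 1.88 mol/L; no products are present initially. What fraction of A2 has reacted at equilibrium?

Let X = conversion of A2; extent ξ = 1.15·X mol/L.
Concentrations: [A2] = 1.15 − 1.15X; [B2] = 1.88 − 1.15X; [B1] = 2.3X.
Kc = [B1]^2 / ([A2] [B2]).
Solving Kc = 0.947 for X ∈ (0,1): X = 0.412.

X = 0.412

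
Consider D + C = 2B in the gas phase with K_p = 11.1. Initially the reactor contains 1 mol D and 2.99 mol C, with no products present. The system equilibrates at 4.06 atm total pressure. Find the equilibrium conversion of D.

X = 0.871

Take 1 mol D as basis and let X be its fractional conversion, so ξ = X.
Mole table: n_D = 1 − X; n_C = 2.99 − X; n_B = 2X.
n_T stays at 3.99 (no change in mole number).
With p_i = (n_i/n_T)P, K_p = p_B^2 / (p_D p_C).
Substituting and setting equal to 11.1 gives a polynomial in X; the root in (0,1) is X = 0.871.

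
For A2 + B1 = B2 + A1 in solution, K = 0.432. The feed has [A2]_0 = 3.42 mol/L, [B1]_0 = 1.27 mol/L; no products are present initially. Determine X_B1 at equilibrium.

X = 0.601

Let X = conversion of B1; extent ξ = 1.27·X mol/L.
Concentrations: [A2] = 3.42 − 1.27X; [B1] = 1.27 − 1.27X; [B2] = 1.27X; [A1] = 1.27X.
K = [B2] [A1] / ([A2] [B1]).
Equating to 0.432: the physical root is X = 0.601.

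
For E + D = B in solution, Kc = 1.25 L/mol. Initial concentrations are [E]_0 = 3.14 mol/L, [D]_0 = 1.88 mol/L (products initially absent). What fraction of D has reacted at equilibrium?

X = 0.696

Let X = conversion of D; extent ξ = 1.88·X mol/L.
Concentrations: [E] = 3.14 − 1.88X; [D] = 1.88 − 1.88X; [B] = 1.88X.
Kc = [B] / ([E] [D]).
Setting equal to 1.25 and solving for X on (0,1) gives X = 0.696.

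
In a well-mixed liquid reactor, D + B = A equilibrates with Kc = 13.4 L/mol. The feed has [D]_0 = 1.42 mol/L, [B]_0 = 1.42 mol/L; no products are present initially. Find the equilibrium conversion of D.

Let X = conversion of D; extent ξ = 1.42·X mol/L.
Concentrations: [D] = 1.42 − 1.42X; [B] = 1.42 − 1.42X; [A] = 1.42X.
Kc = [A] / ([D] [B]).
Solving Kc = 13.4 for X ∈ (0,1): X = 0.796.

X = 0.796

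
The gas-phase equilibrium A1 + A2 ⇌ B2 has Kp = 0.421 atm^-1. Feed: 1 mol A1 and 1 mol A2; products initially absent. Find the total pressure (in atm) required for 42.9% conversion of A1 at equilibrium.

Basis: 1 mol A1 initially; let X = conversion of A1. Extent ξ = X.
Moles: n_A1 = 1 − X; n_A2 = 1 − X; n_B2 = X.
n_T = Σnᵢ = 2 − X.
Kp = p_B2 / (p_A1 p_A2) with p_i = (n_i/n_T)·P.
At X = 0.429: the mole-fraction product g(X) = Π y_i^ν_i = 2.067. Since Kp = g(X)·P^{-1}, P = (g/Kp)^(1/1) = (2.067/0.421)^(1/1) = 4.91 atm.

P = 4.91 atm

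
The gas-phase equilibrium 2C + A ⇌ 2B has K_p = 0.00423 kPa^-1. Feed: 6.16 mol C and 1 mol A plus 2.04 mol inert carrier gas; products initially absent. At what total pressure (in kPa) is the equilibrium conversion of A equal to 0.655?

P = 427 kPa

Let X = conversion of A (basis 1 mol A); extent of reaction ξ = X.
At extent ξ: n_C = 6.16 − 2X; n_A = 1 − X; n_B = 2X; n_I = 2.04 (inert).
n_T = Σnᵢ = 9.2 − X.
K_p = p_B^2 / (p_C^2 p_A) with p_i = (n_i/n_T)·P.
At X = 0.655: the mole-fraction product g(X) = Π y_i^ν_i = 1.807. Since K_p = g(X)·P^{-1}, P = (g/K_p)^(1/1) = (1.807/0.00423)^(1/1) = 427 kPa.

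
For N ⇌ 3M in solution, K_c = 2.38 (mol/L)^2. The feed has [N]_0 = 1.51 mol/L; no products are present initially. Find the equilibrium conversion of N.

X = 0.300

Let X = conversion of N; extent ξ = 1.51·X mol/L.
Concentrations: [N] = 1.51 − 1.51X; [M] = 4.53X.
K_c = [M]^3 / ([N]).
Equating to 2.38 (mol/L)^2: the physical root is X = 0.300.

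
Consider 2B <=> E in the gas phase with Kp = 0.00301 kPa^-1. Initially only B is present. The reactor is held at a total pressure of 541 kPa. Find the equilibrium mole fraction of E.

Let X = conversion of B (basis 1 mol B); extent of reaction ξ = 0.5X.
Mole table: n_B = 1 − X; n_E = 0.5X.
Summing: n_T = 1 − 0.5X.
Mole fractions y_i = n_i/n_T; Kp = p_E / (p_B^2) with p_i = y_i·P.
Substituting and setting equal to 0.00301 kPa^-1 gives a polynomial in X; the root in (0,1) is X = 0.635.
Then n_E = 0.318, n_T = 0.682, so y_E = 0.465.

y_E = 0.465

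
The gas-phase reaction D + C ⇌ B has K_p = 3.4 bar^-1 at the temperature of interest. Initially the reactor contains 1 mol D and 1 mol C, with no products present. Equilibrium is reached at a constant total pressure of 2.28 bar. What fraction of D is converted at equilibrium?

X = 0.662

Let X = conversion of D (basis 1 mol D); extent of reaction ξ = X.
At extent ξ: n_D = 1 − X; n_C = 1 − X; n_B = X.
Total moles n_T = 2 − X.
Mole fractions y_i = n_i/n_T; K_p = p_B / (p_D p_C) with p_i = y_i·P.
Setting this equal to 3.4 bar^-1 and taking the physical root (0 < X < 1) gives X = 0.662.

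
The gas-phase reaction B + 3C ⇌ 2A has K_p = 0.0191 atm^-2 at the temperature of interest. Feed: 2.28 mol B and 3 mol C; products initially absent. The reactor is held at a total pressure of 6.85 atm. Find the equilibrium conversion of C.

Take 3 mol C as basis and let X be its fractional conversion, so ξ = X.
At extent ξ: n_B = 2.28 − X; n_C = 3 − 3X; n_A = 2X.
Total moles n_T = 5.28 − 2X.
y_i = n_i/n_T, p_i = y_i·P. K_p = p_A^2 / (p_B p_C^3).
Substituting and setting equal to 0.0191 atm^-2 gives a polynomial in X; the root in (0,1) is X = 0.372.

X = 0.372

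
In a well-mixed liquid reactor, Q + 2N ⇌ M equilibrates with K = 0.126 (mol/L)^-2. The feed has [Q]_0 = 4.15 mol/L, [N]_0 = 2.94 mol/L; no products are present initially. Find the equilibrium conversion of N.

Let X = conversion of N; extent ξ = 2.94X/2 mol/L.
Concentrations: [Q] = 4.15 − 1.47X; [N] = 2.94 − 2.94X; [M] = 1.47X.
K = [M] / ([Q] [N]^2).
Solving K = 0.126 for X ∈ (0,1): X = 0.536.

X = 0.536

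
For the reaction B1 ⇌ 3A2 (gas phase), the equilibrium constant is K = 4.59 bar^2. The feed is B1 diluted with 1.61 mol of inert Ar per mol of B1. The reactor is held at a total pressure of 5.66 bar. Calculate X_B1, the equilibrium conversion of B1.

Take 1 mol B1 as basis and let X be its fractional conversion, so ξ = X.
Mole table: n_B1 = 1 − X; n_A2 = 3X; n_I = 1.61 (inert).
n_T = Σnᵢ = 2.61 + 2X.
y_i = n_i/n_T, p_i = y_i·P. K = p_A2^3 / (p_B1).
This yields a degree-3 equation in X; solving on (0,1), X = 0.336.

X = 0.336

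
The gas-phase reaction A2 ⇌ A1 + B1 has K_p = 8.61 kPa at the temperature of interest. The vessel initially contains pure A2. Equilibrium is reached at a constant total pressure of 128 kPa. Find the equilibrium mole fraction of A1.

Basis: 1 mol A2 initially; let X = conversion of A2. Extent ξ = X.
Species balance: n_A2 = 1 − X; n_A1 = X; n_B1 = X.
Summing: n_T = 1 + X.
y_i = n_i/n_T, p_i = y_i·P. K_p = p_A1 p_B1 / (p_A2).
Substituting and setting equal to 8.61 kPa gives a polynomial in X; the root in (0,1) is X = 0.251.
Then n_A1 = 0.251, n_T = 1.25, so y_A1 = 0.201.

y_A1 = 0.201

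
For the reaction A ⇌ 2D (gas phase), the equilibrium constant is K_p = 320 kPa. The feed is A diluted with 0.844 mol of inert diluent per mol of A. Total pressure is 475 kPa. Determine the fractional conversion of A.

Take 1 mol A as basis and let X be its fractional conversion, so ξ = X.
Moles: n_A = 1 − X; n_D = 2X; n_I = 0.844 (inert).
n_T = Σnᵢ = 1.84 + X.
Mole fractions y_i = n_i/n_T; K_p = p_D^2 / (p_A) with p_i = y_i·P.
Equating to 320 kPa and solving on 0 < X < 1: X = 0.458.

X = 0.458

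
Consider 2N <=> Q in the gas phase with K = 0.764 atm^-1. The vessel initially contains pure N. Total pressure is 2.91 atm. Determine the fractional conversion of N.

X = 0.682

Take 1 mol N as basis and let X be its fractional conversion, so ξ = 0.5X.
Species balance: n_N = 1 − X; n_Q = 0.5X.
Total moles n_T = 1 − 0.5X.
y_i = n_i/n_T, p_i = y_i·P. K = p_Q / (p_N^2).
Substituting and setting equal to 0.764 atm^-1 gives a polynomial in X; the root in (0,1) is X = 0.682.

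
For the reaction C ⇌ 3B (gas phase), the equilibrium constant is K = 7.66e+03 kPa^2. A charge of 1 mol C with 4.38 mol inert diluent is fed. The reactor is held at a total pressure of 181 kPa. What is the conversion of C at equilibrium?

X = 0.548

Basis: 1 mol C initially; let X = conversion of C. Extent ξ = X.
Mole table: n_C = 1 − X; n_B = 3X; n_I = 4.38 (inert).
n_T = Σnᵢ = 5.38 + 2X.
y_i = n_i/n_T, p_i = y_i·P. K = p_B^3 / (p_C).
This yields a degree-3 equation in X; solving on (0,1), X = 0.548.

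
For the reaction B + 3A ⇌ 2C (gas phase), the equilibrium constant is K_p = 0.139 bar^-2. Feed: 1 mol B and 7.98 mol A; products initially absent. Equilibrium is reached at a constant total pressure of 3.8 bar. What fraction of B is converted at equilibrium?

X = 0.712

Basis: 1 mol B initially; let X = conversion of B. Extent ξ = X.
At extent ξ: n_B = 1 − X; n_A = 7.98 − 3X; n_C = 2X.
n_T = Σnᵢ = 8.98 − 2X.
With p_i = (n_i/n_T)P, K_p = p_C^2 / (p_B p_A^3).
This yields a degree-4 equation in X; solving on (0,1), X = 0.712.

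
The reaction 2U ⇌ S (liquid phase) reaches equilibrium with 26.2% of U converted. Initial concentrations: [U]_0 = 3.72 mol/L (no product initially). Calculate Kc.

Let X = conversion of U.
Concentrations: [U] = 3.72 − 3.72X; [S] = 1.86X.
At X = 0.262: [U] = 2.75, [S] = 0.487.
Kc = [S] / ([U]^2) = 0.0647 L/mol.

Kc = 0.0647 L/mol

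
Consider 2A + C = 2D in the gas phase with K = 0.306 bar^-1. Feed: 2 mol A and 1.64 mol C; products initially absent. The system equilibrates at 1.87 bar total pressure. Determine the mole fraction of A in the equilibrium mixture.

Let X = conversion of A (basis 2 mol A); extent of reaction ξ = X.
At extent ξ: n_A = 2 − 2X; n_C = 1.64 − X; n_D = 2X.
Total moles n_T = 3.64 − X.
With p_i = (n_i/n_T)P, K = p_D^2 / (p_A^2 p_C).
This yields a degree-3 equation in X; solving on (0,1), X = 0.323.
Then n_A = 1.35, n_T = 3.32, so y_A = 0.408.

y_A = 0.408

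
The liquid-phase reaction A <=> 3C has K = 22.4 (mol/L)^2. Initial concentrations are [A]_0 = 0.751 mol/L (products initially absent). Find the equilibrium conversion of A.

Let X = conversion of A; extent ξ = 0.751·X mol/L.
Concentrations: [A] = 0.751 − 0.751X; [C] = 2.25X.
K = [C]^3 / ([A]).
Setting equal to 22.4 and solving for X on (0,1) gives X = 0.733.

X = 0.733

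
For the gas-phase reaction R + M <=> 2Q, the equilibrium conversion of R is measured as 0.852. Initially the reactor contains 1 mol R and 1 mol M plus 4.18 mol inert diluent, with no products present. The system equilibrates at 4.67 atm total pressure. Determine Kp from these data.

Let X = conversion of R (basis 1 mol R); extent of reaction ξ = X.
Species balance: n_R = 1 − X; n_M = 1 − X; n_Q = 2X; n_I = 4.18 (inert).
Since Δν = 0, n_T = 6.18 throughout.
At X = 0.852: n_R = 0.148, n_M = 0.148, n_Q = 1.7, n_T = 6.18.
p_i = (n_i/n_T)·P. Kp = p_Q^2 / (p_R p_M) = 133.

Kp = 133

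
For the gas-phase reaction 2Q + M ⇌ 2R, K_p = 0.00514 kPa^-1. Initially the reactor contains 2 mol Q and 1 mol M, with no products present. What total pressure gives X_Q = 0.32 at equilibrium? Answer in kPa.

P = 170 kPa

Basis: 2 mol Q initially; let X = conversion of Q. Extent ξ = X.
At extent ξ: n_Q = 2 − 2X; n_M = 1 − X; n_R = 2X.
Total moles n_T = 3 − X.
K_p = p_R^2 / (p_Q^2 p_M) with p_i = (n_i/n_T)·P.
At X = 0.32: the mole-fraction product g(X) = Π y_i^ν_i = 0.8728. Since K_p = g(X)·P^{-1}, P = (g/K_p)^(1/1) = (0.8728/0.00514)^(1/1) = 170 kPa.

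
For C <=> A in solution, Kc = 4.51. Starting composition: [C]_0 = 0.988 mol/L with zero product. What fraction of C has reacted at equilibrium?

Let X = conversion of C; extent ξ = 0.988·X mol/L.
Concentrations: [C] = 0.988 − 0.988X; [A] = 0.988X.
Kc = [A] / ([C]).
Solving Kc = 4.51 for X ∈ (0,1): X = 0.819.

X = 0.819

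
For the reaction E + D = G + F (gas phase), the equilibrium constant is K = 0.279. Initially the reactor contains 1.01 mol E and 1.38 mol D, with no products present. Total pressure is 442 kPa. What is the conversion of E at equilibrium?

Let X = conversion of E (basis 1.01 mol E); extent of reaction ξ = 1.01X.
At extent ξ: n_E = 1.01 − 1.01X; n_D = 1.38 − 1.01X; n_G = 1.01X; n_F = 1.01X.
Total moles n_T = 2.39 (Δν = 0, constant).
y_i = n_i/n_T, p_i = y_i·P. K = p_G p_F / (p_E p_D).
Setting this equal to 0.279 and taking the physical root (0 < X < 1) gives X = 0.401.

X = 0.401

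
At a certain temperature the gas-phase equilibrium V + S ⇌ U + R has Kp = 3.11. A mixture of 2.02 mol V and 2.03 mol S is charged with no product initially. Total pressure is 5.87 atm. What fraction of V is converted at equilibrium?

X = 0.640

Basis: 2.02 mol V initially; let X = conversion of V. Extent ξ = 2.02X.
Species balance: n_V = 2.02 − 2.02X; n_S = 2.03 − 2.02X; n_U = 2.02X; n_R = 2.02X.
Since Δν = 0, n_T = 4.05 throughout.
Mole fractions y_i = n_i/n_T; Kp = p_U p_R / (p_V p_S) with p_i = y_i·P.
Substituting and setting equal to 3.11 gives a polynomial in X; the root in (0,1) is X = 0.640.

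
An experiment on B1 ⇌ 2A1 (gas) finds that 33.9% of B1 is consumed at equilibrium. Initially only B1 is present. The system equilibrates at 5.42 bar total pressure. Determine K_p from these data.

K_p = 2.81 bar

Let X = conversion of B1 (basis 1 mol B1); extent of reaction ξ = X.
Moles: n_B1 = 1 − X; n_A1 = 2X.
Summing: n_T = 1 + X.
At X = 0.339: n_B1 = 0.661, n_A1 = 0.678, n_T = 1.34.
p_i = (n_i/n_T)·P. K_p = p_A1^2 / (p_B1) = 2.81 bar.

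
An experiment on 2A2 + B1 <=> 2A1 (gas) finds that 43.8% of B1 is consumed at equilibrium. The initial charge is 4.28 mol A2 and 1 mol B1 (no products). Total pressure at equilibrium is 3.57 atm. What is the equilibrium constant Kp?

Basis: 1 mol B1 initially; let X = conversion of B1. Extent ξ = X.
Species balance: n_A2 = 4.28 − 2X; n_B1 = 1 − X; n_A1 = 2X.
n_T = Σnᵢ = 5.28 − X.
At X = 0.438: n_A2 = 3.4, n_B1 = 0.562, n_A1 = 0.876, n_T = 4.84.
p_i = (n_i/n_T)·P. Kp = p_A1^2 / (p_A2^2 p_B1) = 0.16 atm^-1.

Kp = 0.16 atm^-1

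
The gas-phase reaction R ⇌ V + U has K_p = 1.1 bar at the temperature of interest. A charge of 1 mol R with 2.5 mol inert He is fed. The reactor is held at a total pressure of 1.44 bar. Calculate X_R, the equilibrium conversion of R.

X = 0.804

Let X = conversion of R (basis 1 mol R); extent of reaction ξ = X.
At extent ξ: n_R = 1 − X; n_V = X; n_U = X; n_I = 2.5 (inert).
Total moles n_T = 3.5 + X.
Mole fractions y_i = n_i/n_T; K_p = p_V p_U / (p_R) with p_i = y_i·P.
Equating to 1.1 bar and solving on 0 < X < 1: X = 0.804.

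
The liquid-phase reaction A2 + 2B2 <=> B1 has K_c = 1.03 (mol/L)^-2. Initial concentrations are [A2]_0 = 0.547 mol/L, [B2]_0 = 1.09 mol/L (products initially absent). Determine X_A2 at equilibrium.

X = 0.344

Let X = conversion of A2; extent ξ = 0.547·X mol/L.
Concentrations: [A2] = 0.547 − 0.547X; [B2] = 1.09 − 1.09X; [B1] = 0.547X.
K_c = [B1] / ([A2] [B2]^2).
Equating to 1.03 (mol/L)^-2: the physical root is X = 0.344.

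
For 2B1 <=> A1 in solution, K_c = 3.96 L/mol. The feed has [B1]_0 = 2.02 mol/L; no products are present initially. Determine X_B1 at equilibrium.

X = 0.779

Let X = conversion of B1; extent ξ = 2.02X/2 mol/L.
Concentrations: [B1] = 2.02 − 2.02X; [A1] = 1.01X.
K_c = [A1] / ([B1]^2).
Setting equal to 3.96 and solving for X on (0,1) gives X = 0.779.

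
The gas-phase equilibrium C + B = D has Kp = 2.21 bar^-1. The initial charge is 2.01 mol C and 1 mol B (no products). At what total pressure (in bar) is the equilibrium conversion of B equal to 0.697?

P = 1.83 bar

Basis: 1 mol B initially; let X = conversion of B. Extent ξ = X.
Species balance: n_C = 2.01 − X; n_B = 1 − X; n_D = X.
n_T = Σnᵢ = 3.01 − X.
Kp = p_D / (p_C p_B) with p_i = (n_i/n_T)·P.
At X = 0.697: the mole-fraction product g(X) = Π y_i^ν_i = 4.052. Since Kp = g(X)·P^{-1}, P = (g/Kp)^(1/1) = (4.052/2.21)^(1/1) = 1.83 bar.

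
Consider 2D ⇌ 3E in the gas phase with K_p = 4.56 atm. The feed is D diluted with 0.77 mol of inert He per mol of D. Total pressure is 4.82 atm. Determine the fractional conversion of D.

X = 0.513

Take 1 mol D as basis and let X be its fractional conversion, so ξ = 0.5X.
Moles: n_D = 1 − X; n_E = 1.5X; n_I = 0.77 (inert).
Total moles n_T = 1.77 + 0.5X.
Mole fractions y_i = n_i/n_T; K_p = p_E^3 / (p_D^2) with p_i = y_i·P.
Substituting and setting equal to 4.56 atm gives a polynomial in X; the root in (0,1) is X = 0.513.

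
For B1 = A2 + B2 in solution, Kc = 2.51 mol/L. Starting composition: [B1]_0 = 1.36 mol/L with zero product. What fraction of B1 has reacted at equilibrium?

Let X = conversion of B1; extent ξ = 1.36·X mol/L.
Concentrations: [B1] = 1.36 − 1.36X; [A2] = 1.36X; [B2] = 1.36X.
Kc = [A2] [B2] / ([B1]).
Setting equal to 2.51 and solving for X on (0,1) gives X = 0.720.

X = 0.720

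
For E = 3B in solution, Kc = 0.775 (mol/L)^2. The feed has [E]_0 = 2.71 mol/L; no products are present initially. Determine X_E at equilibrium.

X = 0.149

Let X = conversion of E; extent ξ = 2.71·X mol/L.
Concentrations: [E] = 2.71 − 2.71X; [B] = 8.13X.
Kc = [B]^3 / ([E]).
Solving Kc = 0.775 for X ∈ (0,1): X = 0.149.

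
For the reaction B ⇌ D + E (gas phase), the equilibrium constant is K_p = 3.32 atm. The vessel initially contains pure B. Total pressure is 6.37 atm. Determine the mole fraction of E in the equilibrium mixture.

Let X = conversion of B (basis 1 mol B); extent of reaction ξ = X.
Mole table: n_B = 1 − X; n_D = X; n_E = X.
Summing: n_T = 1 + X.
y_i = n_i/n_T, p_i = y_i·P. K_p = p_D p_E / (p_B).
Setting this equal to 3.32 atm and taking the physical root (0 < X < 1) gives X = 0.585.
Then n_E = 0.585, n_T = 1.59, so y_E = 0.369.

y_E = 0.369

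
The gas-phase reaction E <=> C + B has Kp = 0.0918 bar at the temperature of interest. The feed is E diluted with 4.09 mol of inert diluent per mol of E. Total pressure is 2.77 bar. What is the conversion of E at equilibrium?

Take 1 mol E as basis and let X be its fractional conversion, so ξ = X.
At extent ξ: n_E = 1 − X; n_C = X; n_B = X; n_I = 4.09 (inert).
Total moles n_T = 5.09 + X.
With p_i = (n_i/n_T)P, Kp = p_C p_B / (p_E).
This yields a degree-2 equation in X; solving on (0,1), X = 0.344.

X = 0.344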